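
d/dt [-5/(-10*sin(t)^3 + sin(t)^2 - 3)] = 10*(1 - 15*sin(t))*sin(t)*cos(t)/(10*sin(t)^3 - sin(t)^2 + 3)^2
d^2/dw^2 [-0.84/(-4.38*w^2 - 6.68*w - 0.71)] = (-32.229792*w^2 - 49.154112*w + 0.84*(8.76*w + 6.68)*(17.52*w + 13.36) - 5.224464)/(4.38*w^2 + 6.68*w + 0.71)^3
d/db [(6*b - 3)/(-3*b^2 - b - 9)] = 3*(6*b^2 - 6*b - 19)/(9*b^4 + 6*b^3 + 55*b^2 + 18*b + 81)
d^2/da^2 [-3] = 0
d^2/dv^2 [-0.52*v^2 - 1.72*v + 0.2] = -1.04000000000000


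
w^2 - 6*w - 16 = (w - 8)*(w + 2)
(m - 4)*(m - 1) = m^2 - 5*m + 4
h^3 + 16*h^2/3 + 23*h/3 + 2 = (h + 1/3)*(h + 2)*(h + 3)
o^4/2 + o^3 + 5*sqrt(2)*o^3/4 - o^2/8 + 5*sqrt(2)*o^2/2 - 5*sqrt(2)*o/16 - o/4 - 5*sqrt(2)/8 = (o/2 + 1)*(o - 1/2)*(o + 1/2)*(o + 5*sqrt(2)/2)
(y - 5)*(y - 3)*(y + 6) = y^3 - 2*y^2 - 33*y + 90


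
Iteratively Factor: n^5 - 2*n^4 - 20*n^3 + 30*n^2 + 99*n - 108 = (n - 1)*(n^4 - n^3 - 21*n^2 + 9*n + 108) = (n - 3)*(n - 1)*(n^3 + 2*n^2 - 15*n - 36) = (n - 3)*(n - 1)*(n + 3)*(n^2 - n - 12) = (n - 3)*(n - 1)*(n + 3)^2*(n - 4)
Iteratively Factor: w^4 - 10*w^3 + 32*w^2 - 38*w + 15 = (w - 5)*(w^3 - 5*w^2 + 7*w - 3) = (w - 5)*(w - 1)*(w^2 - 4*w + 3) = (w - 5)*(w - 3)*(w - 1)*(w - 1)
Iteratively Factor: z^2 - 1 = (z + 1)*(z - 1)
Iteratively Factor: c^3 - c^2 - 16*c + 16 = (c + 4)*(c^2 - 5*c + 4) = (c - 1)*(c + 4)*(c - 4)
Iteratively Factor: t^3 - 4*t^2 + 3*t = (t)*(t^2 - 4*t + 3) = t*(t - 3)*(t - 1)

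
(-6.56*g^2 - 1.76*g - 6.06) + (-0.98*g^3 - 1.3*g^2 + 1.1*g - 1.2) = -0.98*g^3 - 7.86*g^2 - 0.66*g - 7.26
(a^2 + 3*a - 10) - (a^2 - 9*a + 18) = 12*a - 28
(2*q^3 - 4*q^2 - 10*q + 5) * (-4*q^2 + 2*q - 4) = -8*q^5 + 20*q^4 + 24*q^3 - 24*q^2 + 50*q - 20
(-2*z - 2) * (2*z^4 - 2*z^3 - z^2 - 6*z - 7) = -4*z^5 + 6*z^3 + 14*z^2 + 26*z + 14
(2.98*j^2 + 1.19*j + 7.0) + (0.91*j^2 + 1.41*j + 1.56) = 3.89*j^2 + 2.6*j + 8.56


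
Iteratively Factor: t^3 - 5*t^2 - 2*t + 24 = (t - 4)*(t^2 - t - 6) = (t - 4)*(t + 2)*(t - 3)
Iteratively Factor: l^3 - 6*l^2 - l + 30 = (l - 5)*(l^2 - l - 6) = (l - 5)*(l + 2)*(l - 3)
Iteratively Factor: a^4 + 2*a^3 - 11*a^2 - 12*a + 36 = (a - 2)*(a^3 + 4*a^2 - 3*a - 18) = (a - 2)^2*(a^2 + 6*a + 9) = (a - 2)^2*(a + 3)*(a + 3)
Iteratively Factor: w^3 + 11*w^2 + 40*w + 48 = (w + 4)*(w^2 + 7*w + 12) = (w + 4)^2*(w + 3)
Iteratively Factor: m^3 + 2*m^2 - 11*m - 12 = (m - 3)*(m^2 + 5*m + 4) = (m - 3)*(m + 1)*(m + 4)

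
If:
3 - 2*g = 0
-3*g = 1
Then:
No Solution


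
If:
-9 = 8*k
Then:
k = -9/8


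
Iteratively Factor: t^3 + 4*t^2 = (t)*(t^2 + 4*t) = t^2*(t + 4)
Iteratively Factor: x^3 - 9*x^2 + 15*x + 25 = (x - 5)*(x^2 - 4*x - 5) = (x - 5)^2*(x + 1)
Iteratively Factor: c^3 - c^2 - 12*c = (c + 3)*(c^2 - 4*c) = c*(c + 3)*(c - 4)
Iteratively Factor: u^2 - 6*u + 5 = (u - 5)*(u - 1)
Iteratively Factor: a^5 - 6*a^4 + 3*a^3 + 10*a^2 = (a - 5)*(a^4 - a^3 - 2*a^2) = (a - 5)*(a - 2)*(a^3 + a^2) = a*(a - 5)*(a - 2)*(a^2 + a) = a*(a - 5)*(a - 2)*(a + 1)*(a)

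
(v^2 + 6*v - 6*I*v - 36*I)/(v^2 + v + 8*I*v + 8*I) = (v^2 + 6*v*(1 - I) - 36*I)/(v^2 + v*(1 + 8*I) + 8*I)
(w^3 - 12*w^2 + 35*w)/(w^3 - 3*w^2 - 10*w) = (w - 7)/(w + 2)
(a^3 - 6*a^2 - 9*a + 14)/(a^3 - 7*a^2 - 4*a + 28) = (a - 1)/(a - 2)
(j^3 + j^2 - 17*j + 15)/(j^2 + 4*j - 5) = j - 3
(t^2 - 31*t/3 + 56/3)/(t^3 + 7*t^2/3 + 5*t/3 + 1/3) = (3*t^2 - 31*t + 56)/(3*t^3 + 7*t^2 + 5*t + 1)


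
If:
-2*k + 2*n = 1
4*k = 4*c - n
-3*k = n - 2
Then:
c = 19/32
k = 3/8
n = 7/8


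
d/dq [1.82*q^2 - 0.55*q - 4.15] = 3.64*q - 0.55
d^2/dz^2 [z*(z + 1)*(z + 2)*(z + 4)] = 12*z^2 + 42*z + 28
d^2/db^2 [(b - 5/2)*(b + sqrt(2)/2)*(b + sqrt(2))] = 6*b - 5 + 3*sqrt(2)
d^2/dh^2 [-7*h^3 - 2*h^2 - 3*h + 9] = -42*h - 4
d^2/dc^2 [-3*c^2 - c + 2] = -6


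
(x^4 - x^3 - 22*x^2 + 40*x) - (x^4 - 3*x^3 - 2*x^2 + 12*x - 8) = 2*x^3 - 20*x^2 + 28*x + 8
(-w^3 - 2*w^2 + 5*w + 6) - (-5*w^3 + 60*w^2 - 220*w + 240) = 4*w^3 - 62*w^2 + 225*w - 234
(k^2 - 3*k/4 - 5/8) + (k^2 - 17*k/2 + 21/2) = 2*k^2 - 37*k/4 + 79/8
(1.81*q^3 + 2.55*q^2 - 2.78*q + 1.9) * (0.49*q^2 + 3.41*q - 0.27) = 0.8869*q^5 + 7.4216*q^4 + 6.8446*q^3 - 9.2373*q^2 + 7.2296*q - 0.513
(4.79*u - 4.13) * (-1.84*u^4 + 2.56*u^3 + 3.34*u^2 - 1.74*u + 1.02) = -8.8136*u^5 + 19.8616*u^4 + 5.4258*u^3 - 22.1288*u^2 + 12.072*u - 4.2126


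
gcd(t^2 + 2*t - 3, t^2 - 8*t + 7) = t - 1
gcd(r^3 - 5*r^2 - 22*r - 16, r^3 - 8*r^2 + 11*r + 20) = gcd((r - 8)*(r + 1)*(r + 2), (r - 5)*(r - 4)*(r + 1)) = r + 1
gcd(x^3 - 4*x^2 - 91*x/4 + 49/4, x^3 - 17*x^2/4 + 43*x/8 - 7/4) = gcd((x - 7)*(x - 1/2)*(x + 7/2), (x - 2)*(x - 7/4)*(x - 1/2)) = x - 1/2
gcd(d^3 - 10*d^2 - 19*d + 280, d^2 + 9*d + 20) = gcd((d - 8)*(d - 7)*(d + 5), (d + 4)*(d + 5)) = d + 5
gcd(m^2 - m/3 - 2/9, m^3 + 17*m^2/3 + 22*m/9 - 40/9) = m - 2/3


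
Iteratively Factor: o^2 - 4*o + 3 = (o - 1)*(o - 3)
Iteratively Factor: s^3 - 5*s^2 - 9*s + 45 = (s - 5)*(s^2 - 9) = (s - 5)*(s - 3)*(s + 3)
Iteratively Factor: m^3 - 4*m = (m)*(m^2 - 4) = m*(m - 2)*(m + 2)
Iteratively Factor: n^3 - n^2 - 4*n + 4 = (n - 1)*(n^2 - 4) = (n - 2)*(n - 1)*(n + 2)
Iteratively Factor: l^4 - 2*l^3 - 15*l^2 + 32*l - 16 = (l + 4)*(l^3 - 6*l^2 + 9*l - 4) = (l - 4)*(l + 4)*(l^2 - 2*l + 1) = (l - 4)*(l - 1)*(l + 4)*(l - 1)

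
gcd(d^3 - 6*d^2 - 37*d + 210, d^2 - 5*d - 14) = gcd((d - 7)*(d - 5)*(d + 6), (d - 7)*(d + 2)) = d - 7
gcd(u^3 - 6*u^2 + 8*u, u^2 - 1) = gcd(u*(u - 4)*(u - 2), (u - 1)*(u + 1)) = 1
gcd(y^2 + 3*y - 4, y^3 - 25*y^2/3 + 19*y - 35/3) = y - 1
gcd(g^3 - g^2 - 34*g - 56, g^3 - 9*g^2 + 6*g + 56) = g^2 - 5*g - 14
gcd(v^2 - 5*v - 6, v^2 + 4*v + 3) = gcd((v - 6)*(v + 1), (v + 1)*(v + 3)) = v + 1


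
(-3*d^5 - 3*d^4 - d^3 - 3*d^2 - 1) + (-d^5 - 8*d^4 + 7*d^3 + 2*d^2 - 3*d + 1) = -4*d^5 - 11*d^4 + 6*d^3 - d^2 - 3*d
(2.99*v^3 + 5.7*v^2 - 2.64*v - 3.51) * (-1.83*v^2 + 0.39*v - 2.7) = -5.4717*v^5 - 9.2649*v^4 - 1.0188*v^3 - 9.9963*v^2 + 5.7591*v + 9.477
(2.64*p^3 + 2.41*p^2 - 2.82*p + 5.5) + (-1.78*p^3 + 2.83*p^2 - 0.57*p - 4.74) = 0.86*p^3 + 5.24*p^2 - 3.39*p + 0.76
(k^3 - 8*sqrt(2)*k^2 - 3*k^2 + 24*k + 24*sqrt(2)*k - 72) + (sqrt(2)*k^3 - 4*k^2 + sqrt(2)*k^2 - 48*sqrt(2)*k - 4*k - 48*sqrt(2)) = k^3 + sqrt(2)*k^3 - 7*sqrt(2)*k^2 - 7*k^2 - 24*sqrt(2)*k + 20*k - 72 - 48*sqrt(2)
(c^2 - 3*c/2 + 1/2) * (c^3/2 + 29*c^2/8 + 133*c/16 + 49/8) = c^5/2 + 23*c^4/8 + 25*c^3/8 - 145*c^2/32 - 161*c/32 + 49/16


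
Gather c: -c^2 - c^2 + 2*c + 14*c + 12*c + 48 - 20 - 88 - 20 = -2*c^2 + 28*c - 80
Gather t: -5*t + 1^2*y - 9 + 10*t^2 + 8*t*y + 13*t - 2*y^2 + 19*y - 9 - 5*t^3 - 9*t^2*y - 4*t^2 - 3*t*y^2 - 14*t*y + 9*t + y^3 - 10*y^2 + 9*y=-5*t^3 + t^2*(6 - 9*y) + t*(-3*y^2 - 6*y + 17) + y^3 - 12*y^2 + 29*y - 18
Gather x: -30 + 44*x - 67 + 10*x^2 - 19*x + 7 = 10*x^2 + 25*x - 90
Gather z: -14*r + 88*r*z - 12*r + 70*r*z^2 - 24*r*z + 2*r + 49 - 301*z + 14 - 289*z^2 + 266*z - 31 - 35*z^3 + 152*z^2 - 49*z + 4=-24*r - 35*z^3 + z^2*(70*r - 137) + z*(64*r - 84) + 36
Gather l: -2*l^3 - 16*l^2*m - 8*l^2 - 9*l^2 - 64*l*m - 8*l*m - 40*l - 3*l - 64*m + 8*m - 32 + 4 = -2*l^3 + l^2*(-16*m - 17) + l*(-72*m - 43) - 56*m - 28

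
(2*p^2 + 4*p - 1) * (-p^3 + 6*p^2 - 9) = -2*p^5 + 8*p^4 + 25*p^3 - 24*p^2 - 36*p + 9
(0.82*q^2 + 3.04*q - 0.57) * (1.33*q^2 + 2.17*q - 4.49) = 1.0906*q^4 + 5.8226*q^3 + 2.1569*q^2 - 14.8865*q + 2.5593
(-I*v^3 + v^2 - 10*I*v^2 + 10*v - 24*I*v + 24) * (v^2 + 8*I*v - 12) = -I*v^5 + 9*v^4 - 10*I*v^4 + 90*v^3 - 4*I*v^3 + 204*v^2 + 200*I*v^2 - 120*v + 480*I*v - 288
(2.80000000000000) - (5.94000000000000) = -3.14000000000000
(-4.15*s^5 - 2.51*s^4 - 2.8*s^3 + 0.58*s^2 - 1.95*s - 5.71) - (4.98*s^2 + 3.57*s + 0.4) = -4.15*s^5 - 2.51*s^4 - 2.8*s^3 - 4.4*s^2 - 5.52*s - 6.11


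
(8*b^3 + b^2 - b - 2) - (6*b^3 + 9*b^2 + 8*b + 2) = 2*b^3 - 8*b^2 - 9*b - 4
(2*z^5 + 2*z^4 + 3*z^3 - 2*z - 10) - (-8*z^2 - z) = 2*z^5 + 2*z^4 + 3*z^3 + 8*z^2 - z - 10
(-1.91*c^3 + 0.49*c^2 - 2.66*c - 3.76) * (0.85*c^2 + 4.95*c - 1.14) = -1.6235*c^5 - 9.038*c^4 + 2.3419*c^3 - 16.9216*c^2 - 15.5796*c + 4.2864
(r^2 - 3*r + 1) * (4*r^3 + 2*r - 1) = 4*r^5 - 12*r^4 + 6*r^3 - 7*r^2 + 5*r - 1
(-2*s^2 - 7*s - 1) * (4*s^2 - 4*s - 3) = -8*s^4 - 20*s^3 + 30*s^2 + 25*s + 3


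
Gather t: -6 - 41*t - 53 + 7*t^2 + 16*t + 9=7*t^2 - 25*t - 50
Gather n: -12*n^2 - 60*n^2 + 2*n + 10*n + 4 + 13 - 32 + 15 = -72*n^2 + 12*n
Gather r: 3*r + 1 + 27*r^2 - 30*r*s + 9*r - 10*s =27*r^2 + r*(12 - 30*s) - 10*s + 1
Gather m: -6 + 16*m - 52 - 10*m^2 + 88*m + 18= -10*m^2 + 104*m - 40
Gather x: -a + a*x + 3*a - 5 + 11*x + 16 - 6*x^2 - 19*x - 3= 2*a - 6*x^2 + x*(a - 8) + 8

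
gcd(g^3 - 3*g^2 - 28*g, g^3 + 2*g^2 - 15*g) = g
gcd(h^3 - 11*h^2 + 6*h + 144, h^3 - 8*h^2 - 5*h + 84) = h + 3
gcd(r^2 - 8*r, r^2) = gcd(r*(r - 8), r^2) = r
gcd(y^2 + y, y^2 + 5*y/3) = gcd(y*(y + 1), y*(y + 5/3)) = y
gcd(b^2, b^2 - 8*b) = b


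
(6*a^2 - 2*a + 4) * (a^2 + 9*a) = 6*a^4 + 52*a^3 - 14*a^2 + 36*a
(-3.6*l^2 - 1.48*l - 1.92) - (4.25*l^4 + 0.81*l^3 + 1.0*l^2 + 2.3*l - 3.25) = -4.25*l^4 - 0.81*l^3 - 4.6*l^2 - 3.78*l + 1.33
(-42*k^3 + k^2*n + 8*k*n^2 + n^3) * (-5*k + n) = 210*k^4 - 47*k^3*n - 39*k^2*n^2 + 3*k*n^3 + n^4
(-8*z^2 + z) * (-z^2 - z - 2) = 8*z^4 + 7*z^3 + 15*z^2 - 2*z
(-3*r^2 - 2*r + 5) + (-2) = -3*r^2 - 2*r + 3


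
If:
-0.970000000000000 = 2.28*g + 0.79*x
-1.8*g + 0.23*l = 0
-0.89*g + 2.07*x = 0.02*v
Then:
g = -0.346491228070175*x - 0.425438596491228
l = -2.7116704805492*x - 3.32951945080092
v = 118.918859649123*x + 18.9320175438597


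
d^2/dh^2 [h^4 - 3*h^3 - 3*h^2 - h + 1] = 12*h^2 - 18*h - 6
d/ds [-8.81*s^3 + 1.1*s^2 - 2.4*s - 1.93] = -26.43*s^2 + 2.2*s - 2.4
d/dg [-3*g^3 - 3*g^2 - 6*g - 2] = -9*g^2 - 6*g - 6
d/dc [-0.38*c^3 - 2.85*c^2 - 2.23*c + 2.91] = -1.14*c^2 - 5.7*c - 2.23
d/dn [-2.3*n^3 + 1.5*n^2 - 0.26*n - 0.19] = -6.9*n^2 + 3.0*n - 0.26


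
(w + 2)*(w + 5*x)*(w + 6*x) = w^3 + 11*w^2*x + 2*w^2 + 30*w*x^2 + 22*w*x + 60*x^2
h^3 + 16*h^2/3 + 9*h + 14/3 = (h + 1)*(h + 2)*(h + 7/3)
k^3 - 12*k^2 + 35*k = k*(k - 7)*(k - 5)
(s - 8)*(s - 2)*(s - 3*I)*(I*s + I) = I*s^4 + 3*s^3 - 9*I*s^3 - 27*s^2 + 6*I*s^2 + 18*s + 16*I*s + 48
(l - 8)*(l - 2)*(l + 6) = l^3 - 4*l^2 - 44*l + 96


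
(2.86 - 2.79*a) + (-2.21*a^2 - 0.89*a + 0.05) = -2.21*a^2 - 3.68*a + 2.91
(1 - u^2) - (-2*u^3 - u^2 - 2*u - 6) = 2*u^3 + 2*u + 7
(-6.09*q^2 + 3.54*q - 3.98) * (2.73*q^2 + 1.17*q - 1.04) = -16.6257*q^4 + 2.5389*q^3 - 0.389999999999999*q^2 - 8.3382*q + 4.1392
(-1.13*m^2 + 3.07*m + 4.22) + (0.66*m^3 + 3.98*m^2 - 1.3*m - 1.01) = 0.66*m^3 + 2.85*m^2 + 1.77*m + 3.21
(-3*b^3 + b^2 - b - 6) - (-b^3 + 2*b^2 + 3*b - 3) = -2*b^3 - b^2 - 4*b - 3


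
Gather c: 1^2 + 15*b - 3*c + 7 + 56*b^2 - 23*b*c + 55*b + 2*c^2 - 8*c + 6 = 56*b^2 + 70*b + 2*c^2 + c*(-23*b - 11) + 14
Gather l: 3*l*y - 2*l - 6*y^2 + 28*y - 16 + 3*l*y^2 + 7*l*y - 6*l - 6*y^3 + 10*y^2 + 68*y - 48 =l*(3*y^2 + 10*y - 8) - 6*y^3 + 4*y^2 + 96*y - 64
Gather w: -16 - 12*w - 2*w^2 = -2*w^2 - 12*w - 16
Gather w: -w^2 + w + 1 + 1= -w^2 + w + 2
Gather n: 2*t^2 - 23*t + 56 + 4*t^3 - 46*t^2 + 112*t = 4*t^3 - 44*t^2 + 89*t + 56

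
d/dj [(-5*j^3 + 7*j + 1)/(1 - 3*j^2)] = (15*j^4 + 6*j^2 + 6*j + 7)/(9*j^4 - 6*j^2 + 1)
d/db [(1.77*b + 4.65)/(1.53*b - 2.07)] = (22.311288 - 16.490952*b)/(1.53*b - 2.07)^3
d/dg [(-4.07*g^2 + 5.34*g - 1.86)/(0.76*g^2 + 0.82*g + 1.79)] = (-7.3958*g^2 - 11.7434*g + 11.0838)/(0.5776*g^4 + 1.2464*g^3 + 3.3932*g^2 + 2.9356*g + 3.2041)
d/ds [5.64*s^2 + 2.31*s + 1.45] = 11.28*s + 2.31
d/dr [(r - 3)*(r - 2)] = 2*r - 5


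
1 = 1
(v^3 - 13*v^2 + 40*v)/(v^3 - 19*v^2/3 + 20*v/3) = 3*(v - 8)/(3*v - 4)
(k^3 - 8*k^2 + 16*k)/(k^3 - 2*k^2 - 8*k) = (k - 4)/(k + 2)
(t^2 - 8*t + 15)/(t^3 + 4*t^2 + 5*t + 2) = (t^2 - 8*t + 15)/(t^3 + 4*t^2 + 5*t + 2)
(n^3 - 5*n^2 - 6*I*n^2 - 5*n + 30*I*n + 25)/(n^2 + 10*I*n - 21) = (n^3 + n^2*(-5 - 6*I) + n*(-5 + 30*I) + 25)/(n^2 + 10*I*n - 21)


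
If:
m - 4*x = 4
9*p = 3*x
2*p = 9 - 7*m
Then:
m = 58/43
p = -19/86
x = -57/86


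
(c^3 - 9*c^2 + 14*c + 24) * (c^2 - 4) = c^5 - 9*c^4 + 10*c^3 + 60*c^2 - 56*c - 96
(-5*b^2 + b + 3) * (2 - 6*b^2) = 30*b^4 - 6*b^3 - 28*b^2 + 2*b + 6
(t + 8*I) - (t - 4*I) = 12*I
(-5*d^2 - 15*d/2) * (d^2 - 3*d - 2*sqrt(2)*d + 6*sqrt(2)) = -5*d^4 + 15*d^3/2 + 10*sqrt(2)*d^3 - 15*sqrt(2)*d^2 + 45*d^2/2 - 45*sqrt(2)*d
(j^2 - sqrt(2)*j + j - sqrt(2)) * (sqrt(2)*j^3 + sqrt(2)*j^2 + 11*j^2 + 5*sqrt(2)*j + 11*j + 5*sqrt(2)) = sqrt(2)*j^5 + 2*sqrt(2)*j^4 + 9*j^4 - 5*sqrt(2)*j^3 + 18*j^3 - 12*sqrt(2)*j^2 - j^2 - 20*j - 6*sqrt(2)*j - 10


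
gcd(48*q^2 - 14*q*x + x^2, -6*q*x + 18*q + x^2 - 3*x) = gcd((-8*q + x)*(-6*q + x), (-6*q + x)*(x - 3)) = -6*q + x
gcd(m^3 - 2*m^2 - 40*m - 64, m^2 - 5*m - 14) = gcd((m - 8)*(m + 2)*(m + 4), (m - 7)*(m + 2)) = m + 2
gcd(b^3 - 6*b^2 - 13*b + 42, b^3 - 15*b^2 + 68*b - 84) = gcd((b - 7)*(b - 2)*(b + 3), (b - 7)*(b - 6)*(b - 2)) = b^2 - 9*b + 14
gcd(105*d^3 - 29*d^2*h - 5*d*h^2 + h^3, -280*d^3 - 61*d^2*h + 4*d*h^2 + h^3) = 5*d + h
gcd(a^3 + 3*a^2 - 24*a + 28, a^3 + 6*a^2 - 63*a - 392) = a + 7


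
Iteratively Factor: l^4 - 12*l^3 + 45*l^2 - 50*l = (l - 2)*(l^3 - 10*l^2 + 25*l) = (l - 5)*(l - 2)*(l^2 - 5*l) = (l - 5)^2*(l - 2)*(l)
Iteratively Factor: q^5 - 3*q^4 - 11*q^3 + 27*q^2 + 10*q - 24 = (q - 4)*(q^4 + q^3 - 7*q^2 - q + 6) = (q - 4)*(q - 2)*(q^3 + 3*q^2 - q - 3) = (q - 4)*(q - 2)*(q - 1)*(q^2 + 4*q + 3) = (q - 4)*(q - 2)*(q - 1)*(q + 3)*(q + 1)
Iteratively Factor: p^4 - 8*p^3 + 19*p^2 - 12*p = (p - 3)*(p^3 - 5*p^2 + 4*p) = p*(p - 3)*(p^2 - 5*p + 4) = p*(p - 4)*(p - 3)*(p - 1)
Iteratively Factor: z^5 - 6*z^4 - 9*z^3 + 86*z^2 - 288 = (z - 4)*(z^4 - 2*z^3 - 17*z^2 + 18*z + 72) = (z - 4)*(z + 2)*(z^3 - 4*z^2 - 9*z + 36) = (z - 4)*(z + 2)*(z + 3)*(z^2 - 7*z + 12) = (z - 4)^2*(z + 2)*(z + 3)*(z - 3)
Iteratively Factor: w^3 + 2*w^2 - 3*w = (w)*(w^2 + 2*w - 3) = w*(w + 3)*(w - 1)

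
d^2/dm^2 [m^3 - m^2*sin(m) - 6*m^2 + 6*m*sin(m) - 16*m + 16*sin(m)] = m^2*sin(m) - 6*m*sin(m) - 4*m*cos(m) + 6*m - 18*sin(m) + 12*cos(m) - 12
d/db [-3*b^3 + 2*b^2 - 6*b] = -9*b^2 + 4*b - 6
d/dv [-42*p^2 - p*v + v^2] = -p + 2*v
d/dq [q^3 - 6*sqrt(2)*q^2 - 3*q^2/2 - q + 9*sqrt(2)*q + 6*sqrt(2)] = 3*q^2 - 12*sqrt(2)*q - 3*q - 1 + 9*sqrt(2)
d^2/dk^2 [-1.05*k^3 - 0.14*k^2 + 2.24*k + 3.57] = -6.3*k - 0.28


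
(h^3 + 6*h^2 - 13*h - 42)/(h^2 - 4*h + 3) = (h^2 + 9*h + 14)/(h - 1)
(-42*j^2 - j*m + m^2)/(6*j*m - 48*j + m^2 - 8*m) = (-7*j + m)/(m - 8)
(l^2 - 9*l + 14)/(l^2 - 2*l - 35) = (l - 2)/(l + 5)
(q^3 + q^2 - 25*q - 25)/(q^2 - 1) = (q^2 - 25)/(q - 1)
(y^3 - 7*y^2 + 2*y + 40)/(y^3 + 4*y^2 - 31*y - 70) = (y - 4)/(y + 7)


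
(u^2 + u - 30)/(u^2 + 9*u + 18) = (u - 5)/(u + 3)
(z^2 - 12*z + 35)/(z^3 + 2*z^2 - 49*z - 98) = (z - 5)/(z^2 + 9*z + 14)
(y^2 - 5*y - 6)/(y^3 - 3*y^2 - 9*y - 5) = (y - 6)/(y^2 - 4*y - 5)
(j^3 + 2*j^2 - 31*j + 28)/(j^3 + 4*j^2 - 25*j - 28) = (j - 1)/(j + 1)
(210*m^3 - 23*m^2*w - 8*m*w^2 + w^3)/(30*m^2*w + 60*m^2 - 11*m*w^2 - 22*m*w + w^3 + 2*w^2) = (-35*m^2 - 2*m*w + w^2)/(-5*m*w - 10*m + w^2 + 2*w)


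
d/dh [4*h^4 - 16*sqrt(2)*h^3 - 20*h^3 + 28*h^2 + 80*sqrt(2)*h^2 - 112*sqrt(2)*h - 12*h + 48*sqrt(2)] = 16*h^3 - 48*sqrt(2)*h^2 - 60*h^2 + 56*h + 160*sqrt(2)*h - 112*sqrt(2) - 12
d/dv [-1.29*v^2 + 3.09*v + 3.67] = 3.09 - 2.58*v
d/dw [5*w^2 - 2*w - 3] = 10*w - 2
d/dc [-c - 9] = -1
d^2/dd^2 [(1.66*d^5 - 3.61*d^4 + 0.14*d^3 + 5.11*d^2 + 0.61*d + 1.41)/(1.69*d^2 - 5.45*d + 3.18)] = (28.446756*d^7 - 265.251922*d^6 + 951.754326*d^5 - 1622.845122*d^4 + 1441.197916*d^3 - 593.237574*d^2 - 89.0959860000001*d + 193.098354)/(4.826809*d^6 - 46.697235*d^5 + 177.838869*d^4 - 337.614965*d^3 + 334.631718*d^2 - 165.33774*d + 32.157432)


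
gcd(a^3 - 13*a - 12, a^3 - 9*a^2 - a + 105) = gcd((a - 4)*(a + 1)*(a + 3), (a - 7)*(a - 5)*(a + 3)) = a + 3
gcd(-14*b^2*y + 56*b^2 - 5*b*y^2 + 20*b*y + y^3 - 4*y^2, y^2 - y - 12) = y - 4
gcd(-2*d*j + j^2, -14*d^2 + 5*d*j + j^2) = 2*d - j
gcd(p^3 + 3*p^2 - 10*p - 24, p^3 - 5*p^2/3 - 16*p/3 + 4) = p^2 - p - 6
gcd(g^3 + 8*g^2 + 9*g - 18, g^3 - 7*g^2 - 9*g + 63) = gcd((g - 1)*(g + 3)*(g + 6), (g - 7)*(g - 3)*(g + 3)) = g + 3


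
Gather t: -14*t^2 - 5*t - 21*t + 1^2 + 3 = -14*t^2 - 26*t + 4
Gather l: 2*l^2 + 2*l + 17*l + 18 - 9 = 2*l^2 + 19*l + 9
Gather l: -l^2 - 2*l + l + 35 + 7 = -l^2 - l + 42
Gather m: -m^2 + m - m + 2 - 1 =1 - m^2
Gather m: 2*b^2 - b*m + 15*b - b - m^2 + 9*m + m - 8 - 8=2*b^2 + 14*b - m^2 + m*(10 - b) - 16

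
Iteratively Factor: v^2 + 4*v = (v)*(v + 4)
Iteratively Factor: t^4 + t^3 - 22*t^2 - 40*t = (t + 4)*(t^3 - 3*t^2 - 10*t) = (t + 2)*(t + 4)*(t^2 - 5*t) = (t - 5)*(t + 2)*(t + 4)*(t)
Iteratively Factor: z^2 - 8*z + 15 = (z - 5)*(z - 3)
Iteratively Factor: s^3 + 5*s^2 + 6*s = (s + 2)*(s^2 + 3*s) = s*(s + 2)*(s + 3)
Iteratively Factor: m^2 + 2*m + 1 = (m + 1)*(m + 1)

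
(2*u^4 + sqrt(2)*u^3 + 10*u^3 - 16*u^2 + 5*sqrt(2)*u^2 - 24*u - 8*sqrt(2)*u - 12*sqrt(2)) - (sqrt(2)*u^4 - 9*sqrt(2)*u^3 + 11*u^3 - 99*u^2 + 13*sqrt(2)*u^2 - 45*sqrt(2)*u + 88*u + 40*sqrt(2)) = -sqrt(2)*u^4 + 2*u^4 - u^3 + 10*sqrt(2)*u^3 - 8*sqrt(2)*u^2 + 83*u^2 - 112*u + 37*sqrt(2)*u - 52*sqrt(2)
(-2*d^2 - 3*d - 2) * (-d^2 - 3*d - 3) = 2*d^4 + 9*d^3 + 17*d^2 + 15*d + 6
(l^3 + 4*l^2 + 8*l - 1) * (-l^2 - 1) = -l^5 - 4*l^4 - 9*l^3 - 3*l^2 - 8*l + 1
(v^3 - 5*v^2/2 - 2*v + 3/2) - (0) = v^3 - 5*v^2/2 - 2*v + 3/2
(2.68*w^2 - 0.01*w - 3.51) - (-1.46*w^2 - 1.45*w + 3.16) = 4.14*w^2 + 1.44*w - 6.67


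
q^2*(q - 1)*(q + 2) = q^4 + q^3 - 2*q^2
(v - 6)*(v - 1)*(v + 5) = v^3 - 2*v^2 - 29*v + 30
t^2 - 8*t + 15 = (t - 5)*(t - 3)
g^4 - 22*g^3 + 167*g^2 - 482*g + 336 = (g - 8)*(g - 7)*(g - 6)*(g - 1)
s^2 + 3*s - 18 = (s - 3)*(s + 6)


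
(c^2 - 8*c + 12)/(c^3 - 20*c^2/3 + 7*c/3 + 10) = 3*(c - 2)/(3*c^2 - 2*c - 5)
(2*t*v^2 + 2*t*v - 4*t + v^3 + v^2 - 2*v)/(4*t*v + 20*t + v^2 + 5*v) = (2*t*v^2 + 2*t*v - 4*t + v^3 + v^2 - 2*v)/(4*t*v + 20*t + v^2 + 5*v)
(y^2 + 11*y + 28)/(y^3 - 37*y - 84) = (y + 7)/(y^2 - 4*y - 21)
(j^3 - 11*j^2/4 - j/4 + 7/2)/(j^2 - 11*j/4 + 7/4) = (j^2 - j - 2)/(j - 1)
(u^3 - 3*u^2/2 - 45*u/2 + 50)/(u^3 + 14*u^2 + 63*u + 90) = (u^2 - 13*u/2 + 10)/(u^2 + 9*u + 18)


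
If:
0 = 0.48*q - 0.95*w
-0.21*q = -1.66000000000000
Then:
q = 7.90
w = 3.99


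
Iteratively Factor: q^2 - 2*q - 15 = (q + 3)*(q - 5)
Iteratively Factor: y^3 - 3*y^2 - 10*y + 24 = (y - 2)*(y^2 - y - 12) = (y - 4)*(y - 2)*(y + 3)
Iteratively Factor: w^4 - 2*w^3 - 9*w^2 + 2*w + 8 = (w + 2)*(w^3 - 4*w^2 - w + 4) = (w + 1)*(w + 2)*(w^2 - 5*w + 4) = (w - 4)*(w + 1)*(w + 2)*(w - 1)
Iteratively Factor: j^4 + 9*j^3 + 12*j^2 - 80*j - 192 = (j + 4)*(j^3 + 5*j^2 - 8*j - 48) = (j + 4)^2*(j^2 + j - 12) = (j - 3)*(j + 4)^2*(j + 4)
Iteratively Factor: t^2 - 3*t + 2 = (t - 2)*(t - 1)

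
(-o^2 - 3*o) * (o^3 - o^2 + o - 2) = -o^5 - 2*o^4 + 2*o^3 - o^2 + 6*o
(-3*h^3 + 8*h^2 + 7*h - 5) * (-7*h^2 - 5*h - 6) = 21*h^5 - 41*h^4 - 71*h^3 - 48*h^2 - 17*h + 30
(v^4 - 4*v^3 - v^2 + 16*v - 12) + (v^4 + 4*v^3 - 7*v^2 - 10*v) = 2*v^4 - 8*v^2 + 6*v - 12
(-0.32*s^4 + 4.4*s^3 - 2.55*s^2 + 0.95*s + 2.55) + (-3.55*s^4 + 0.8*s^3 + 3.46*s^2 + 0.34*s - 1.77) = -3.87*s^4 + 5.2*s^3 + 0.91*s^2 + 1.29*s + 0.78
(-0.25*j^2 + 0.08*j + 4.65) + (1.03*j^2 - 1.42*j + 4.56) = 0.78*j^2 - 1.34*j + 9.21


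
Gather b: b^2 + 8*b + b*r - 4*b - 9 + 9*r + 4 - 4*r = b^2 + b*(r + 4) + 5*r - 5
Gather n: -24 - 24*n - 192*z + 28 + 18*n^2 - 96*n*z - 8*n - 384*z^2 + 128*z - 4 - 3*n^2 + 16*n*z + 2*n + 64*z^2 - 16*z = 15*n^2 + n*(-80*z - 30) - 320*z^2 - 80*z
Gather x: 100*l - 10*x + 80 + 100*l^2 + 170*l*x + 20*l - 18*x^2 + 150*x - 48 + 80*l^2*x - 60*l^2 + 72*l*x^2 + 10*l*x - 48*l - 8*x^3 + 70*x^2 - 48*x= 40*l^2 + 72*l - 8*x^3 + x^2*(72*l + 52) + x*(80*l^2 + 180*l + 92) + 32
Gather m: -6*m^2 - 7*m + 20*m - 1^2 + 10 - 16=-6*m^2 + 13*m - 7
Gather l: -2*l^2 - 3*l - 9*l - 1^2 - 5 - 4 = -2*l^2 - 12*l - 10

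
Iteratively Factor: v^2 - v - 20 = (v + 4)*(v - 5)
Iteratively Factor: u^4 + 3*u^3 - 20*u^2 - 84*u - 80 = (u + 2)*(u^3 + u^2 - 22*u - 40) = (u + 2)*(u + 4)*(u^2 - 3*u - 10) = (u - 5)*(u + 2)*(u + 4)*(u + 2)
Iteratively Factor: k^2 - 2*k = (k)*(k - 2)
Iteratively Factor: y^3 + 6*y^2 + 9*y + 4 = (y + 1)*(y^2 + 5*y + 4) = (y + 1)*(y + 4)*(y + 1)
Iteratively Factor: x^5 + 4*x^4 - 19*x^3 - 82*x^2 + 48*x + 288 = (x - 4)*(x^4 + 8*x^3 + 13*x^2 - 30*x - 72) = (x - 4)*(x - 2)*(x^3 + 10*x^2 + 33*x + 36) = (x - 4)*(x - 2)*(x + 3)*(x^2 + 7*x + 12) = (x - 4)*(x - 2)*(x + 3)^2*(x + 4)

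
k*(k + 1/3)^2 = k^3 + 2*k^2/3 + k/9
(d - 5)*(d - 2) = d^2 - 7*d + 10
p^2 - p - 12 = (p - 4)*(p + 3)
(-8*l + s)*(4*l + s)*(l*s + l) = -32*l^3*s - 32*l^3 - 4*l^2*s^2 - 4*l^2*s + l*s^3 + l*s^2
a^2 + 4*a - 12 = (a - 2)*(a + 6)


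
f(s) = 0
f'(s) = 0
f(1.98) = 0.00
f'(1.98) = 0.00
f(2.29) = 0.00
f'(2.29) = 0.00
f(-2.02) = 0.00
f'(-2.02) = 0.00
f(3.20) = 0.00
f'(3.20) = 0.00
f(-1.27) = 0.00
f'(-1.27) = 0.00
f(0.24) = 0.00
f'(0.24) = 0.00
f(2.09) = 0.00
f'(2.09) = 0.00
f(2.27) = 0.00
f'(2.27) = 0.00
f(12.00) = 0.00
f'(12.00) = 0.00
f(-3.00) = 0.00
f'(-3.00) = 0.00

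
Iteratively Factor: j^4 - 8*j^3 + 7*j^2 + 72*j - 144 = (j - 3)*(j^3 - 5*j^2 - 8*j + 48) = (j - 4)*(j - 3)*(j^2 - j - 12) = (j - 4)^2*(j - 3)*(j + 3)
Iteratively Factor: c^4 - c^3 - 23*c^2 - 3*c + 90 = (c - 5)*(c^3 + 4*c^2 - 3*c - 18) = (c - 5)*(c + 3)*(c^2 + c - 6) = (c - 5)*(c + 3)^2*(c - 2)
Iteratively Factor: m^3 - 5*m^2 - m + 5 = (m - 1)*(m^2 - 4*m - 5) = (m - 5)*(m - 1)*(m + 1)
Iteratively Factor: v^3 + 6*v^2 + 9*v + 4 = (v + 1)*(v^2 + 5*v + 4) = (v + 1)*(v + 4)*(v + 1)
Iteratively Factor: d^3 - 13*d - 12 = (d - 4)*(d^2 + 4*d + 3) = (d - 4)*(d + 1)*(d + 3)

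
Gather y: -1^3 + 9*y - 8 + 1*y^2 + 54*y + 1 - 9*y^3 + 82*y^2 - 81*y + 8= -9*y^3 + 83*y^2 - 18*y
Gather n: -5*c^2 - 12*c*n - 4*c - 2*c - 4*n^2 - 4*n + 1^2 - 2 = -5*c^2 - 6*c - 4*n^2 + n*(-12*c - 4) - 1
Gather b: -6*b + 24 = 24 - 6*b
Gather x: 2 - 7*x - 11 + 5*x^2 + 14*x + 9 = 5*x^2 + 7*x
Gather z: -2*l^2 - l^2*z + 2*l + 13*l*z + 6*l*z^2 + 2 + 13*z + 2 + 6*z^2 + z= -2*l^2 + 2*l + z^2*(6*l + 6) + z*(-l^2 + 13*l + 14) + 4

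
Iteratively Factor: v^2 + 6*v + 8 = (v + 4)*(v + 2)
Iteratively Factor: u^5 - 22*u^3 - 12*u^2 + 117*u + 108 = (u + 1)*(u^4 - u^3 - 21*u^2 + 9*u + 108) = (u + 1)*(u + 3)*(u^3 - 4*u^2 - 9*u + 36) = (u - 4)*(u + 1)*(u + 3)*(u^2 - 9) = (u - 4)*(u - 3)*(u + 1)*(u + 3)*(u + 3)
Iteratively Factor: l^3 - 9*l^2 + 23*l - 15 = (l - 5)*(l^2 - 4*l + 3) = (l - 5)*(l - 3)*(l - 1)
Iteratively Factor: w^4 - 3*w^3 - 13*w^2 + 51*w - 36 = (w - 3)*(w^3 - 13*w + 12) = (w - 3)*(w - 1)*(w^2 + w - 12) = (w - 3)*(w - 1)*(w + 4)*(w - 3)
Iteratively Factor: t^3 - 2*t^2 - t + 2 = (t - 1)*(t^2 - t - 2) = (t - 1)*(t + 1)*(t - 2)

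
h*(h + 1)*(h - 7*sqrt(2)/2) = h^3 - 7*sqrt(2)*h^2/2 + h^2 - 7*sqrt(2)*h/2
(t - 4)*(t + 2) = t^2 - 2*t - 8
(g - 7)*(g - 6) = g^2 - 13*g + 42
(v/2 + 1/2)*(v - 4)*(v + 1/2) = v^3/2 - 5*v^2/4 - 11*v/4 - 1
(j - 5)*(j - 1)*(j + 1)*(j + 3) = j^4 - 2*j^3 - 16*j^2 + 2*j + 15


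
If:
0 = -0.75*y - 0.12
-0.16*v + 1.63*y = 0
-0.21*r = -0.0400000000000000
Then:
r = 0.19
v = -1.63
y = -0.16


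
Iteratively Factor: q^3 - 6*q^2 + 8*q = (q - 4)*(q^2 - 2*q) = (q - 4)*(q - 2)*(q)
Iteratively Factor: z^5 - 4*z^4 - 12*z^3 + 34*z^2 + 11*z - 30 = (z - 5)*(z^4 + z^3 - 7*z^2 - z + 6) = (z - 5)*(z - 2)*(z^3 + 3*z^2 - z - 3) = (z - 5)*(z - 2)*(z + 3)*(z^2 - 1) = (z - 5)*(z - 2)*(z + 1)*(z + 3)*(z - 1)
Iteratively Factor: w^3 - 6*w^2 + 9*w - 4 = (w - 4)*(w^2 - 2*w + 1) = (w - 4)*(w - 1)*(w - 1)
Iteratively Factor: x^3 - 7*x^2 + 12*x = (x - 3)*(x^2 - 4*x) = (x - 4)*(x - 3)*(x)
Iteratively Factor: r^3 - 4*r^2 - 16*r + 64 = (r - 4)*(r^2 - 16) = (r - 4)^2*(r + 4)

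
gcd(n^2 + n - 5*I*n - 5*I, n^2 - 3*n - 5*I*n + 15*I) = n - 5*I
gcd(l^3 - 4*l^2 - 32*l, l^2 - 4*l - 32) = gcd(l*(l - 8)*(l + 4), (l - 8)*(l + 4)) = l^2 - 4*l - 32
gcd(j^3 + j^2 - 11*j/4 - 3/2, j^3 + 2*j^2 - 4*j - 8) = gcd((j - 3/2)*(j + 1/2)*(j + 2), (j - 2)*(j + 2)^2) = j + 2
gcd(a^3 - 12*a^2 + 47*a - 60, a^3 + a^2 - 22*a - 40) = a - 5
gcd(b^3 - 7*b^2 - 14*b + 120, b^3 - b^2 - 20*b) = b^2 - b - 20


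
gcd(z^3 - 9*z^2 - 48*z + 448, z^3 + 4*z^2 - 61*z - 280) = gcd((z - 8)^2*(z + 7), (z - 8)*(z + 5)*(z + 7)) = z^2 - z - 56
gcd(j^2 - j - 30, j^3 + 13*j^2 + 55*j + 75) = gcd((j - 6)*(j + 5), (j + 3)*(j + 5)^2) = j + 5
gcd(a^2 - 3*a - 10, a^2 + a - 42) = 1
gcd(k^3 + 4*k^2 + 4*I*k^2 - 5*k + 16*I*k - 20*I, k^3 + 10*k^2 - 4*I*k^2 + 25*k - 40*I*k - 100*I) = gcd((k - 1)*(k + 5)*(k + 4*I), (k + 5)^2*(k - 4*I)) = k + 5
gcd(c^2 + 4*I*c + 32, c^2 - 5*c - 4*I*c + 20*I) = c - 4*I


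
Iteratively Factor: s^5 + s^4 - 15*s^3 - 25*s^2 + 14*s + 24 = (s + 3)*(s^4 - 2*s^3 - 9*s^2 + 2*s + 8) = (s + 2)*(s + 3)*(s^3 - 4*s^2 - s + 4) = (s - 4)*(s + 2)*(s + 3)*(s^2 - 1) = (s - 4)*(s + 1)*(s + 2)*(s + 3)*(s - 1)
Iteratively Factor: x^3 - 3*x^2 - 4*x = (x + 1)*(x^2 - 4*x) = (x - 4)*(x + 1)*(x)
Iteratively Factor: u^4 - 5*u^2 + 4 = (u + 2)*(u^3 - 2*u^2 - u + 2) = (u - 2)*(u + 2)*(u^2 - 1) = (u - 2)*(u + 1)*(u + 2)*(u - 1)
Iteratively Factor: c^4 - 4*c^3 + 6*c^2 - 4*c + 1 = (c - 1)*(c^3 - 3*c^2 + 3*c - 1) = (c - 1)^2*(c^2 - 2*c + 1) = (c - 1)^3*(c - 1)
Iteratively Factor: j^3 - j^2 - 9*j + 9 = (j - 1)*(j^2 - 9) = (j - 1)*(j + 3)*(j - 3)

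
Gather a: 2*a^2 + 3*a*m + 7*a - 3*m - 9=2*a^2 + a*(3*m + 7) - 3*m - 9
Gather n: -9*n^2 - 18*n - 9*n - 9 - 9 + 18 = -9*n^2 - 27*n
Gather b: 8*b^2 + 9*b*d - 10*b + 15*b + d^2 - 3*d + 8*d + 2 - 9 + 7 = 8*b^2 + b*(9*d + 5) + d^2 + 5*d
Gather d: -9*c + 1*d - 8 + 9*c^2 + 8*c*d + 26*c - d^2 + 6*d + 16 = 9*c^2 + 17*c - d^2 + d*(8*c + 7) + 8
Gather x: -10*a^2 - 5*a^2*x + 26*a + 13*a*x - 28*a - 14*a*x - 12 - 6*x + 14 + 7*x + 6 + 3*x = -10*a^2 - 2*a + x*(-5*a^2 - a + 4) + 8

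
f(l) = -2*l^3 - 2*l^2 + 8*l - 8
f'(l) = -6*l^2 - 4*l + 8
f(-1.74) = -17.44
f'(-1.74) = -3.21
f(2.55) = -33.77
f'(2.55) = -41.22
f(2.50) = -31.75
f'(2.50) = -39.50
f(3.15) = -65.16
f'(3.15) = -64.14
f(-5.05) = 158.17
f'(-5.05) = -124.82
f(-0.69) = -13.82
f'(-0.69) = 7.90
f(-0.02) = -8.16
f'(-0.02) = 8.08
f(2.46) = -30.20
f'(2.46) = -38.15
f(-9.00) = 1216.00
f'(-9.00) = -442.00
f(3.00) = -56.00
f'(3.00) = -58.00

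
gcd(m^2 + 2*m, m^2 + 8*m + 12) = m + 2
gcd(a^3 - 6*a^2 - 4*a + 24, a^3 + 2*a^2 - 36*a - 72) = a^2 - 4*a - 12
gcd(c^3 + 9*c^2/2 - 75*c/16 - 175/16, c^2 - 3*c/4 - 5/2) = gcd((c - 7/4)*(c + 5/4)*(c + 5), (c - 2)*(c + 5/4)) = c + 5/4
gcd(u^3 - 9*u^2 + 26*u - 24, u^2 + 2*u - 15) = u - 3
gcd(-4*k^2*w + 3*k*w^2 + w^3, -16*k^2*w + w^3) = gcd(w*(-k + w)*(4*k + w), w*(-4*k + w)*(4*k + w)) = 4*k*w + w^2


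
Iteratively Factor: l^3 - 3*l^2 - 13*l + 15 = (l - 1)*(l^2 - 2*l - 15) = (l - 1)*(l + 3)*(l - 5)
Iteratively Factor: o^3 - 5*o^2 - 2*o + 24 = (o - 3)*(o^2 - 2*o - 8) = (o - 4)*(o - 3)*(o + 2)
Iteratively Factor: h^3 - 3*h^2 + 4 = (h - 2)*(h^2 - h - 2) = (h - 2)*(h + 1)*(h - 2)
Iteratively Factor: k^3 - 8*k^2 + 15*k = (k - 5)*(k^2 - 3*k) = (k - 5)*(k - 3)*(k)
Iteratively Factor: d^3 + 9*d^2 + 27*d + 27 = (d + 3)*(d^2 + 6*d + 9) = (d + 3)^2*(d + 3)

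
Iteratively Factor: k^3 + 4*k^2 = (k)*(k^2 + 4*k) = k^2*(k + 4)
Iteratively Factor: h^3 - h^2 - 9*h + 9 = (h - 1)*(h^2 - 9) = (h - 1)*(h + 3)*(h - 3)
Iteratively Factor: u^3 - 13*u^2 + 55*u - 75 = (u - 3)*(u^2 - 10*u + 25) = (u - 5)*(u - 3)*(u - 5)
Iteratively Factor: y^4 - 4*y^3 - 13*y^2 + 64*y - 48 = (y - 1)*(y^3 - 3*y^2 - 16*y + 48) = (y - 1)*(y + 4)*(y^2 - 7*y + 12) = (y - 3)*(y - 1)*(y + 4)*(y - 4)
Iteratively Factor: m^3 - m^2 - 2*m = (m)*(m^2 - m - 2) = m*(m + 1)*(m - 2)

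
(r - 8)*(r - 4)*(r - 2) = r^3 - 14*r^2 + 56*r - 64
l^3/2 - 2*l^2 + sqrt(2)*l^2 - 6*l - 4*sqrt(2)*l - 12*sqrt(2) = (l/2 + sqrt(2))*(l - 6)*(l + 2)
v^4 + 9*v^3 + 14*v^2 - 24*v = v*(v - 1)*(v + 4)*(v + 6)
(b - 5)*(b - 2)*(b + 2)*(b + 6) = b^4 + b^3 - 34*b^2 - 4*b + 120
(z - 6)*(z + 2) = z^2 - 4*z - 12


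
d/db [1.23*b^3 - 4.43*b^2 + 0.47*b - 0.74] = 3.69*b^2 - 8.86*b + 0.47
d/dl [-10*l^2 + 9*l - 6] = 9 - 20*l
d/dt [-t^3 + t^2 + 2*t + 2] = -3*t^2 + 2*t + 2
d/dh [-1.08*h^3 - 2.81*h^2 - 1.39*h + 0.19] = -3.24*h^2 - 5.62*h - 1.39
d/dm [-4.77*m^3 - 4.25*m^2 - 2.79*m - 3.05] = -14.31*m^2 - 8.5*m - 2.79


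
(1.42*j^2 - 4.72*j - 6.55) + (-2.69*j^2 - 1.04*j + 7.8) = -1.27*j^2 - 5.76*j + 1.25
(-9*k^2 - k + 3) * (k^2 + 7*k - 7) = -9*k^4 - 64*k^3 + 59*k^2 + 28*k - 21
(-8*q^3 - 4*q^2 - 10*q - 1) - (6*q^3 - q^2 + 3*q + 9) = -14*q^3 - 3*q^2 - 13*q - 10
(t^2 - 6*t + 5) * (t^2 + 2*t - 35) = t^4 - 4*t^3 - 42*t^2 + 220*t - 175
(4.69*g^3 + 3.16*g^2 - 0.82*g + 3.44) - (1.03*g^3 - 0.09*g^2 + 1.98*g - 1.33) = 3.66*g^3 + 3.25*g^2 - 2.8*g + 4.77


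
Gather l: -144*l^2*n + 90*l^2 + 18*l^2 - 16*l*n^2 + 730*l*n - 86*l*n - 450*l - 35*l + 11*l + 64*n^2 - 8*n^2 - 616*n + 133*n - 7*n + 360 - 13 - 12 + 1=l^2*(108 - 144*n) + l*(-16*n^2 + 644*n - 474) + 56*n^2 - 490*n + 336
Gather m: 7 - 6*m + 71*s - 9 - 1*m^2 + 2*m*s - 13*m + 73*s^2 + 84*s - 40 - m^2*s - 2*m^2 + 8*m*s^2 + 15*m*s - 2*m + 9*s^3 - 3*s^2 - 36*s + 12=m^2*(-s - 3) + m*(8*s^2 + 17*s - 21) + 9*s^3 + 70*s^2 + 119*s - 30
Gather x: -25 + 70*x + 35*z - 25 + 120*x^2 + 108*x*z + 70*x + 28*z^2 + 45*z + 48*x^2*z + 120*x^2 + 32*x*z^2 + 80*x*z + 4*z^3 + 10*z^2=x^2*(48*z + 240) + x*(32*z^2 + 188*z + 140) + 4*z^3 + 38*z^2 + 80*z - 50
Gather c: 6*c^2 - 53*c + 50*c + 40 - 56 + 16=6*c^2 - 3*c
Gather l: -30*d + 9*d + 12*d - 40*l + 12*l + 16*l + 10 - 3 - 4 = -9*d - 12*l + 3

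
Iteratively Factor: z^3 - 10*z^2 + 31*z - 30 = (z - 3)*(z^2 - 7*z + 10) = (z - 3)*(z - 2)*(z - 5)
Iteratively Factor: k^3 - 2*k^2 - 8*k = (k + 2)*(k^2 - 4*k) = k*(k + 2)*(k - 4)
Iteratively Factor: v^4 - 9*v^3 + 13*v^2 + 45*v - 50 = (v + 2)*(v^3 - 11*v^2 + 35*v - 25) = (v - 5)*(v + 2)*(v^2 - 6*v + 5) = (v - 5)*(v - 1)*(v + 2)*(v - 5)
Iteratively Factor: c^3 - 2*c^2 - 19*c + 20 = (c - 5)*(c^2 + 3*c - 4) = (c - 5)*(c - 1)*(c + 4)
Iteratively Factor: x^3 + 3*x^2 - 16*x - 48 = (x + 3)*(x^2 - 16) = (x - 4)*(x + 3)*(x + 4)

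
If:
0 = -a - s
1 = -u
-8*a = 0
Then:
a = 0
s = 0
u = -1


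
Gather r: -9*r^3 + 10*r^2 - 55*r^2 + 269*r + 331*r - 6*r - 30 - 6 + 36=-9*r^3 - 45*r^2 + 594*r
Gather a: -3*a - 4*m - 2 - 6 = -3*a - 4*m - 8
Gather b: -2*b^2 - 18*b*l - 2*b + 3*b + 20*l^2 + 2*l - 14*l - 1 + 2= -2*b^2 + b*(1 - 18*l) + 20*l^2 - 12*l + 1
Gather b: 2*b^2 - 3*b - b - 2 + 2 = 2*b^2 - 4*b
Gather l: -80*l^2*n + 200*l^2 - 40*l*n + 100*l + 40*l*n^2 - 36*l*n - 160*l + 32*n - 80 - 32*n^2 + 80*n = l^2*(200 - 80*n) + l*(40*n^2 - 76*n - 60) - 32*n^2 + 112*n - 80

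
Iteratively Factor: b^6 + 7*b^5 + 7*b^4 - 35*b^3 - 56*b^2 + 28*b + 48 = (b + 3)*(b^5 + 4*b^4 - 5*b^3 - 20*b^2 + 4*b + 16) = (b + 2)*(b + 3)*(b^4 + 2*b^3 - 9*b^2 - 2*b + 8) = (b - 2)*(b + 2)*(b + 3)*(b^3 + 4*b^2 - b - 4) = (b - 2)*(b + 1)*(b + 2)*(b + 3)*(b^2 + 3*b - 4) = (b - 2)*(b - 1)*(b + 1)*(b + 2)*(b + 3)*(b + 4)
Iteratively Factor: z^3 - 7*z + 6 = (z + 3)*(z^2 - 3*z + 2) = (z - 1)*(z + 3)*(z - 2)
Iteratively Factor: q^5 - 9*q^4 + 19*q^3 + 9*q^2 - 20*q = (q - 5)*(q^4 - 4*q^3 - q^2 + 4*q) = q*(q - 5)*(q^3 - 4*q^2 - q + 4) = q*(q - 5)*(q - 4)*(q^2 - 1) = q*(q - 5)*(q - 4)*(q + 1)*(q - 1)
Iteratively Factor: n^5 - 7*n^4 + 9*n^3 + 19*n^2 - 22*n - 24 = (n - 2)*(n^4 - 5*n^3 - n^2 + 17*n + 12) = (n - 2)*(n + 1)*(n^3 - 6*n^2 + 5*n + 12) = (n - 4)*(n - 2)*(n + 1)*(n^2 - 2*n - 3) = (n - 4)*(n - 3)*(n - 2)*(n + 1)*(n + 1)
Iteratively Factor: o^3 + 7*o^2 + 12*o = (o + 3)*(o^2 + 4*o) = o*(o + 3)*(o + 4)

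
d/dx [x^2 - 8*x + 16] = 2*x - 8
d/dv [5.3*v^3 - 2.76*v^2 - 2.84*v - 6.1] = 15.9*v^2 - 5.52*v - 2.84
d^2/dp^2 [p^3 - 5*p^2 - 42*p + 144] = 6*p - 10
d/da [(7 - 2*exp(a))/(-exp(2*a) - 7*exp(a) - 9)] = (-2*exp(2*a) + 14*exp(a) + 67)*exp(a)/(exp(4*a) + 14*exp(3*a) + 67*exp(2*a) + 126*exp(a) + 81)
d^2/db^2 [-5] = 0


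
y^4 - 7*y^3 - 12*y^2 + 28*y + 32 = (y - 8)*(y - 2)*(y + 1)*(y + 2)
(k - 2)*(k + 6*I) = k^2 - 2*k + 6*I*k - 12*I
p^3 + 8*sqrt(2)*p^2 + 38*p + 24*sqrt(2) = (p + sqrt(2))*(p + 3*sqrt(2))*(p + 4*sqrt(2))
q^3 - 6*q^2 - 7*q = q*(q - 7)*(q + 1)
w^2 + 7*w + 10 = (w + 2)*(w + 5)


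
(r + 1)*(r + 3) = r^2 + 4*r + 3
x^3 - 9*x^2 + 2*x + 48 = (x - 8)*(x - 3)*(x + 2)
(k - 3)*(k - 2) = k^2 - 5*k + 6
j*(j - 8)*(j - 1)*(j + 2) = j^4 - 7*j^3 - 10*j^2 + 16*j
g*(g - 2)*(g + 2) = g^3 - 4*g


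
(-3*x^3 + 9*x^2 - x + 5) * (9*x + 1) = -27*x^4 + 78*x^3 + 44*x + 5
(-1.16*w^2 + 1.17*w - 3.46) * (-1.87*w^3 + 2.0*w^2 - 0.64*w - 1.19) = 2.1692*w^5 - 4.5079*w^4 + 9.5526*w^3 - 6.2884*w^2 + 0.8221*w + 4.1174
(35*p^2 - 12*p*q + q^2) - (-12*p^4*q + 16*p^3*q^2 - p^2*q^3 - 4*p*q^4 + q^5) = 12*p^4*q - 16*p^3*q^2 + p^2*q^3 + 35*p^2 + 4*p*q^4 - 12*p*q - q^5 + q^2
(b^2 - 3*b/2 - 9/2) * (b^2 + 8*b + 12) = b^4 + 13*b^3/2 - 9*b^2/2 - 54*b - 54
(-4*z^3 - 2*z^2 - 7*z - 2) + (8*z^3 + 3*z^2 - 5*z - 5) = 4*z^3 + z^2 - 12*z - 7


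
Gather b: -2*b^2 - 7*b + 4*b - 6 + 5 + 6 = -2*b^2 - 3*b + 5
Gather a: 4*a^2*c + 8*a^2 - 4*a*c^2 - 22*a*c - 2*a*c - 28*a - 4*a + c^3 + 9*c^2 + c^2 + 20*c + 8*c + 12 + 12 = a^2*(4*c + 8) + a*(-4*c^2 - 24*c - 32) + c^3 + 10*c^2 + 28*c + 24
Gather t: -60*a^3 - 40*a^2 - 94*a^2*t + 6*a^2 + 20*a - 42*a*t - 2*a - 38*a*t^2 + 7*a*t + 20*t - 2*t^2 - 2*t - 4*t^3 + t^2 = -60*a^3 - 34*a^2 + 18*a - 4*t^3 + t^2*(-38*a - 1) + t*(-94*a^2 - 35*a + 18)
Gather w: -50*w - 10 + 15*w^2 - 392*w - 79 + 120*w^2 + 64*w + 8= 135*w^2 - 378*w - 81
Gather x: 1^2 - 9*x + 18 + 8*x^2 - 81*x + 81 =8*x^2 - 90*x + 100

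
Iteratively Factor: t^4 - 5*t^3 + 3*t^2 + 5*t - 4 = (t - 1)*(t^3 - 4*t^2 - t + 4) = (t - 1)^2*(t^2 - 3*t - 4) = (t - 1)^2*(t + 1)*(t - 4)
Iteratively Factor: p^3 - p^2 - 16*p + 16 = (p - 4)*(p^2 + 3*p - 4) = (p - 4)*(p - 1)*(p + 4)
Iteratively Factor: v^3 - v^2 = (v)*(v^2 - v) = v*(v - 1)*(v)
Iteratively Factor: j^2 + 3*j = (j)*(j + 3)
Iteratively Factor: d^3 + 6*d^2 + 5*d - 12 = (d + 4)*(d^2 + 2*d - 3) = (d + 3)*(d + 4)*(d - 1)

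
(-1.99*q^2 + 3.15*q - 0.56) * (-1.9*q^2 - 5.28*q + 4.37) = 3.781*q^4 + 4.5222*q^3 - 24.2643*q^2 + 16.7223*q - 2.4472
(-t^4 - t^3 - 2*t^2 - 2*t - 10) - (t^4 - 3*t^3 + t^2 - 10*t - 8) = -2*t^4 + 2*t^3 - 3*t^2 + 8*t - 2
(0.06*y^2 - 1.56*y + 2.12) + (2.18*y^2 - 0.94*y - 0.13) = 2.24*y^2 - 2.5*y + 1.99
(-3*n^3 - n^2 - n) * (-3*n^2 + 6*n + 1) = 9*n^5 - 15*n^4 - 6*n^3 - 7*n^2 - n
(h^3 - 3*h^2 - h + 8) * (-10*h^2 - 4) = -10*h^5 + 30*h^4 + 6*h^3 - 68*h^2 + 4*h - 32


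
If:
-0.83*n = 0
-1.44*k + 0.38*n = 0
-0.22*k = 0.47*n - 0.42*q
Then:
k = 0.00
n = 0.00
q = 0.00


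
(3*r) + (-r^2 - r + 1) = -r^2 + 2*r + 1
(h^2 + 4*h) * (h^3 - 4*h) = h^5 + 4*h^4 - 4*h^3 - 16*h^2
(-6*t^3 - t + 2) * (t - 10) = -6*t^4 + 60*t^3 - t^2 + 12*t - 20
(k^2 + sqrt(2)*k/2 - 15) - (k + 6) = k^2 - k + sqrt(2)*k/2 - 21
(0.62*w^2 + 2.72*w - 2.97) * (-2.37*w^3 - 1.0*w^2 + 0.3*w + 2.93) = -1.4694*w^5 - 7.0664*w^4 + 4.5049*w^3 + 5.6026*w^2 + 7.0786*w - 8.7021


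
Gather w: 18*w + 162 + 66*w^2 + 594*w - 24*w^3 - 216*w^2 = -24*w^3 - 150*w^2 + 612*w + 162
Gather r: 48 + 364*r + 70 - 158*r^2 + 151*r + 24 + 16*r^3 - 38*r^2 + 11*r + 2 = 16*r^3 - 196*r^2 + 526*r + 144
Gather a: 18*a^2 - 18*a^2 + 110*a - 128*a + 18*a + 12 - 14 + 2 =0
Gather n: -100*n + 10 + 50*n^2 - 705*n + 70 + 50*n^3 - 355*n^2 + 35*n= 50*n^3 - 305*n^2 - 770*n + 80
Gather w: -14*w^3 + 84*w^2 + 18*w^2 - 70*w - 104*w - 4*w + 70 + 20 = -14*w^3 + 102*w^2 - 178*w + 90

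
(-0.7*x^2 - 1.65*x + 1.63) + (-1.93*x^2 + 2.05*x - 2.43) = -2.63*x^2 + 0.4*x - 0.8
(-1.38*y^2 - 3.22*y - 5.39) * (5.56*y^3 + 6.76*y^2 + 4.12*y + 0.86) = -7.6728*y^5 - 27.232*y^4 - 57.4212*y^3 - 50.8896*y^2 - 24.976*y - 4.6354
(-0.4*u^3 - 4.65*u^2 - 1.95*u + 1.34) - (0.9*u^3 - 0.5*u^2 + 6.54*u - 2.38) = -1.3*u^3 - 4.15*u^2 - 8.49*u + 3.72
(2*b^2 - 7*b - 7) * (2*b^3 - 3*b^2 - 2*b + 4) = 4*b^5 - 20*b^4 + 3*b^3 + 43*b^2 - 14*b - 28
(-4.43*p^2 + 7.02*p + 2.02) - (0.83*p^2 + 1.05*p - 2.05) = -5.26*p^2 + 5.97*p + 4.07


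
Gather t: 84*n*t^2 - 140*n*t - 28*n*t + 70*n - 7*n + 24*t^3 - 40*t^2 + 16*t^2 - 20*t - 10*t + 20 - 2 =63*n + 24*t^3 + t^2*(84*n - 24) + t*(-168*n - 30) + 18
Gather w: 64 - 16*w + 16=80 - 16*w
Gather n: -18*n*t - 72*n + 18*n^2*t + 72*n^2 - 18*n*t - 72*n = n^2*(18*t + 72) + n*(-36*t - 144)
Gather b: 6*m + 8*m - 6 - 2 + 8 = 14*m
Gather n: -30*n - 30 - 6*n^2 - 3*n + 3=-6*n^2 - 33*n - 27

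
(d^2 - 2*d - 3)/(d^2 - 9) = (d + 1)/(d + 3)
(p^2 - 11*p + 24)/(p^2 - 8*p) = (p - 3)/p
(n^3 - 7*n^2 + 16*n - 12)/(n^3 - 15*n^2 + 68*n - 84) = (n^2 - 5*n + 6)/(n^2 - 13*n + 42)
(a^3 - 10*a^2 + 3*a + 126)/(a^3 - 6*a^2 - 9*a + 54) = (a - 7)/(a - 3)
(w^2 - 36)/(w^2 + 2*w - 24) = (w - 6)/(w - 4)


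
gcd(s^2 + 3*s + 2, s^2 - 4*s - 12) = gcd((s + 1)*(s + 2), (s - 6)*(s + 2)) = s + 2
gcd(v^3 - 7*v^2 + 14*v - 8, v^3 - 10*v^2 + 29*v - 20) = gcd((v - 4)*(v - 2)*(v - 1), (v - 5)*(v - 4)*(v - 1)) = v^2 - 5*v + 4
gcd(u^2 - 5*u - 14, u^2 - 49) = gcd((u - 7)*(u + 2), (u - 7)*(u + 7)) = u - 7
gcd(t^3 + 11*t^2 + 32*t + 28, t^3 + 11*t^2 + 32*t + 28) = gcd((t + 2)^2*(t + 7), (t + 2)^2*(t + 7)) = t^3 + 11*t^2 + 32*t + 28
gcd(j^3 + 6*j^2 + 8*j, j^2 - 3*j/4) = j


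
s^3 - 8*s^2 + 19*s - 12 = (s - 4)*(s - 3)*(s - 1)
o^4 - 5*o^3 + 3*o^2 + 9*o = o*(o - 3)^2*(o + 1)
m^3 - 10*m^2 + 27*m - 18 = (m - 6)*(m - 3)*(m - 1)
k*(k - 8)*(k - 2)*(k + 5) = k^4 - 5*k^3 - 34*k^2 + 80*k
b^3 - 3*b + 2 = (b - 1)^2*(b + 2)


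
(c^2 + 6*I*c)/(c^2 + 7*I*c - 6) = c/(c + I)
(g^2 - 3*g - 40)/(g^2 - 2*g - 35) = (g - 8)/(g - 7)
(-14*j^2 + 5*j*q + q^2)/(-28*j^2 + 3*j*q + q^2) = (-2*j + q)/(-4*j + q)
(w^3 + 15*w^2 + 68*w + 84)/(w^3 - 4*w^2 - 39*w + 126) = (w^2 + 9*w + 14)/(w^2 - 10*w + 21)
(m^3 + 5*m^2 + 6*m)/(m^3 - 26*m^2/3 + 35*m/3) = 3*(m^2 + 5*m + 6)/(3*m^2 - 26*m + 35)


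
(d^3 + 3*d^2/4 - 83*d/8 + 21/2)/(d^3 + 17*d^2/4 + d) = (8*d^2 - 26*d + 21)/(2*d*(4*d + 1))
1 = 1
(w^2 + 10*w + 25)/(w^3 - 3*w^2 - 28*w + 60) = (w + 5)/(w^2 - 8*w + 12)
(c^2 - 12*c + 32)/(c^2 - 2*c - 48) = (c - 4)/(c + 6)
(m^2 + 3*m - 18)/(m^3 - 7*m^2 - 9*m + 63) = (m + 6)/(m^2 - 4*m - 21)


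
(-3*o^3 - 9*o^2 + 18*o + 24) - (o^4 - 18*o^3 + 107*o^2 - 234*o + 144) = -o^4 + 15*o^3 - 116*o^2 + 252*o - 120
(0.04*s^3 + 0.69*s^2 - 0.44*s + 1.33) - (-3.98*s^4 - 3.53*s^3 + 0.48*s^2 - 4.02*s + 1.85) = 3.98*s^4 + 3.57*s^3 + 0.21*s^2 + 3.58*s - 0.52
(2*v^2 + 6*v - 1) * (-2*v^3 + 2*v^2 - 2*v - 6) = -4*v^5 - 8*v^4 + 10*v^3 - 26*v^2 - 34*v + 6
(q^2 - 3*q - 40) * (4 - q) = -q^3 + 7*q^2 + 28*q - 160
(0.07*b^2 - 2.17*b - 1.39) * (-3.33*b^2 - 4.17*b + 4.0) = -0.2331*b^4 + 6.9342*b^3 + 13.9576*b^2 - 2.8837*b - 5.56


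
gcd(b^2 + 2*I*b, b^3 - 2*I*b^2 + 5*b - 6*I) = b + 2*I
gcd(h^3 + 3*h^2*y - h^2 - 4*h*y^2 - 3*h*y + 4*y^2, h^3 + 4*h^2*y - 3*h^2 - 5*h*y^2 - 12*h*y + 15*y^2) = -h + y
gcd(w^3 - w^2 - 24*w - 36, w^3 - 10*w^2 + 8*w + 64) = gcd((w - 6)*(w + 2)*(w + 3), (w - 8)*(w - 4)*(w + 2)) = w + 2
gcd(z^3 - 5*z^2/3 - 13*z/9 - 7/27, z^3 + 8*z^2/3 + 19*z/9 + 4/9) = z + 1/3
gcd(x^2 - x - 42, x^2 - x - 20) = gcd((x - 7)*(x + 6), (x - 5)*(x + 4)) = 1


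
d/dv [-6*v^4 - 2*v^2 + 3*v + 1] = -24*v^3 - 4*v + 3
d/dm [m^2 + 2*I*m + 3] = 2*m + 2*I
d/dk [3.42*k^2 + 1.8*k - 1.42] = 6.84*k + 1.8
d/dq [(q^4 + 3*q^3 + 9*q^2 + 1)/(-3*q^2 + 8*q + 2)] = (-6*q^5 + 15*q^4 + 56*q^3 + 90*q^2 + 42*q - 8)/(9*q^4 - 48*q^3 + 52*q^2 + 32*q + 4)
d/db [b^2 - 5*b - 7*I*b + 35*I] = 2*b - 5 - 7*I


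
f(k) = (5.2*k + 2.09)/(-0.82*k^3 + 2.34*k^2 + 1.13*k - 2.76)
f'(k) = (5.2*k + 2.09)*(2.46*k^2 - 4.68*k - 1.13)/(-0.82*k^3 + 2.34*k^2 + 1.13*k - 2.76)^2 + 5.2/(-0.82*k^3 + 2.34*k^2 + 1.13*k - 2.76)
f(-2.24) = -0.61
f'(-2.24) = -0.51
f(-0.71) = 0.77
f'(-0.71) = -3.75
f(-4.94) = -0.16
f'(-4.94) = -0.05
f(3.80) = -2.26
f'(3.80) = 3.34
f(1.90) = 5.42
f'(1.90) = -0.44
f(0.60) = -3.68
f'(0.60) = -11.59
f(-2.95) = -0.38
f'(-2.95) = -0.21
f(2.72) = 14.44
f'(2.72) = 60.35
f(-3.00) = -0.36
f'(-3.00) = -0.20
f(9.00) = -0.12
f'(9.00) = 0.03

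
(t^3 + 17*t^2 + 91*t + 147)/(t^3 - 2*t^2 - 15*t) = (t^2 + 14*t + 49)/(t*(t - 5))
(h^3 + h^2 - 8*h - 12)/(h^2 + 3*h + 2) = (h^2 - h - 6)/(h + 1)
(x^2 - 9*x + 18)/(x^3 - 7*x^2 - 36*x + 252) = (x - 3)/(x^2 - x - 42)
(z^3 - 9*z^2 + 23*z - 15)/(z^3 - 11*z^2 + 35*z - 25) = (z - 3)/(z - 5)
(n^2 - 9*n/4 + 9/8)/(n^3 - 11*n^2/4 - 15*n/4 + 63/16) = 2*(2*n - 3)/(4*n^2 - 8*n - 21)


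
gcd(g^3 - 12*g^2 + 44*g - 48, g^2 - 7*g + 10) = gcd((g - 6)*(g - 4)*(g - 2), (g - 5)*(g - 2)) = g - 2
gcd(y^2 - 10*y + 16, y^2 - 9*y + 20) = 1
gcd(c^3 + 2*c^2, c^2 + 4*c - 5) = 1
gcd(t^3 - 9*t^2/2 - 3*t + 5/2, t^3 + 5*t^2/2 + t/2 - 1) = t^2 + t/2 - 1/2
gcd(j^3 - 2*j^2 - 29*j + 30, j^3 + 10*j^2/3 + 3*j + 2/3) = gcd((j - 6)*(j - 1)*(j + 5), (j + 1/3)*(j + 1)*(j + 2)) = 1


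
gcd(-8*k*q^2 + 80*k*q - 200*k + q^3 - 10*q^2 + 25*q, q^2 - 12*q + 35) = q - 5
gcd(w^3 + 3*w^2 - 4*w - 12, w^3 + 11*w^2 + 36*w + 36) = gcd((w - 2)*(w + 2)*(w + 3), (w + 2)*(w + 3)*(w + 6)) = w^2 + 5*w + 6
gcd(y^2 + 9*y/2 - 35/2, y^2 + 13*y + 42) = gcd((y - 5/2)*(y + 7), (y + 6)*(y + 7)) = y + 7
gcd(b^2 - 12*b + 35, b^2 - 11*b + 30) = b - 5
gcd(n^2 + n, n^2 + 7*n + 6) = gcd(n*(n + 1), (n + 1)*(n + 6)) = n + 1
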